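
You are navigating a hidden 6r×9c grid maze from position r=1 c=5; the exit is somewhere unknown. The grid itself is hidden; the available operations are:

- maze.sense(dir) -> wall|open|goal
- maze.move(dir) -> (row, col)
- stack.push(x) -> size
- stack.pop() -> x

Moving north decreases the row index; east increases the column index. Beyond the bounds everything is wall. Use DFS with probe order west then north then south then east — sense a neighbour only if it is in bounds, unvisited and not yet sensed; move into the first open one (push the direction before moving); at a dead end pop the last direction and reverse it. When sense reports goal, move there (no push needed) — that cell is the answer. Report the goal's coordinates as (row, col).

# 1. maze.sense(west) : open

# 2. stack.push(west) : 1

# 3. maze.move(west) : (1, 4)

# 4. maze.sense(west) : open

# 5. stack.push(west) : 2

# 6. maze.move(west) : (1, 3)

# 7. maze.sense(west) : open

# 8. stack.push(west) : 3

# 9. maze.move(west) : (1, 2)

# 10. maze.sense(west) : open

# 11. stack.push(west) : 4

# 12. maze.move(west) : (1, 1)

# 13. maze.sense(west) : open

# 14. stack.push(west) : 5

# 15. maze.move(west) : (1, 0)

# 16. maze.sense(north) : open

# 17. stack.push(north) : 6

# 18. maze.move(north) : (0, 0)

# 19. maze.sense(east) : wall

# 20. stack.pop() : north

# 21. maze.move(south) : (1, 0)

# 22. maze.sense(south) : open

# 23. stack.push(south) : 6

# 24. maze.move(south) : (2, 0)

# 25. maze.sense(south) : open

# 26. stack.push(south) : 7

# 27. maze.move(south) : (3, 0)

# 28. maze.sense(south) : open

# 29. stack.push(south) : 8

# 30. maze.move(south) : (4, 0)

# 31. maze.sense(south) : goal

# 32. maze.move(south) : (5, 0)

Answer: (5, 0)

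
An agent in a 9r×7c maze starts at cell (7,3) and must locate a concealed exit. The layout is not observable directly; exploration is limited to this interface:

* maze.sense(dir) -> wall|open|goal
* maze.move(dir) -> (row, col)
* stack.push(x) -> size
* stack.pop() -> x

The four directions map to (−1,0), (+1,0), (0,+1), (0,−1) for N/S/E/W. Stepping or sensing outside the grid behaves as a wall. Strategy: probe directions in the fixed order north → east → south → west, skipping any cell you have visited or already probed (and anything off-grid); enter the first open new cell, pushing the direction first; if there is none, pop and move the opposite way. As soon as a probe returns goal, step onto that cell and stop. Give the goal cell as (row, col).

% maze.sense(dir='north') => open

% stack.push(x='north') => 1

% maze.move(dir='north') => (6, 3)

% maze.sense(dir='north') => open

% stack.push(x='north') => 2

% maze.move(dir='north') => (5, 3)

% maze.sense(dir='north') => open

% stack.push(x='north') => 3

% maze.move(dir='north') => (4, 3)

% maze.sense(dir='north') => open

% stack.push(x='north') => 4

% maze.move(dir='north') => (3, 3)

% maze.sense(dir='north') => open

% stack.push(x='north') => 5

% maze.move(dir='north') => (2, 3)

% maze.sense(dir='north') => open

% stack.push(x='north') => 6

% maze.move(dir='north') => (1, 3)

% maze.sense(dir='north') => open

% stack.push(x='north') => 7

% maze.move(dir='north') => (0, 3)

% maze.sense(dir='east') => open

% stack.push(x='east') => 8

% maze.move(dir='east') => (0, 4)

% maze.sense(dir='east') => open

% stack.push(x='east') => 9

% maze.move(dir='east') => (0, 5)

% maze.sense(dir='east') => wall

% maze.sense(dir='south') => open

% stack.push(x='south') => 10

% maze.move(dir='south') => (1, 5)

% maze.sense(dir='east') => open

% stack.push(x='east') => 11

% maze.move(dir='east') => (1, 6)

% maze.sense(dir='south') => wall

% stack.pop() => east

% maze.move(dir='west') => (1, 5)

% maze.sense(dir='south') => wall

% maze.sense(dir='west') => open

% stack.push(x='west') => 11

% maze.move(dir='west') => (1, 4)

% maze.sense(dir='south') => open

% stack.push(x='south') => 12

% maze.move(dir='south') => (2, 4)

% maze.sense(dir='south') => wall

% stack.pop() => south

% maze.move(dir='north') => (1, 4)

% stack.pop() => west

% maze.move(dir='east') => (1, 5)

% stack.pop() => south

% maze.move(dir='north') => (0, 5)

% stack.pop() => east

% maze.move(dir='west') => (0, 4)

% stack.pop() => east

% maze.move(dir='west') => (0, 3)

% maze.sense(dir='west') => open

% stack.push(x='west') => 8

% maze.move(dir='west') => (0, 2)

% maze.sense(dir='south') => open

% stack.push(x='south') => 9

% maze.move(dir='south') => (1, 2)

% maze.sense(dir='south') => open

% stack.push(x='south') => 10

% maze.move(dir='south') => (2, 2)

% maze.sense(dir='south') => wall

% maze.sense(dir='west') => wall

% stack.pop() => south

% maze.move(dir='north') => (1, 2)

% maze.sense(dir='west') => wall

% stack.pop() => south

% maze.move(dir='north') => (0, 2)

% maze.sense(dir='west') => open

% stack.push(x='west') => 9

% maze.move(dir='west') => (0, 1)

% maze.sense(dir='west') => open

% stack.push(x='west') => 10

% maze.move(dir='west') => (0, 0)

% maze.sense(dir='south') => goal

% maze.move(dir='south') => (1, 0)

Answer: (1, 0)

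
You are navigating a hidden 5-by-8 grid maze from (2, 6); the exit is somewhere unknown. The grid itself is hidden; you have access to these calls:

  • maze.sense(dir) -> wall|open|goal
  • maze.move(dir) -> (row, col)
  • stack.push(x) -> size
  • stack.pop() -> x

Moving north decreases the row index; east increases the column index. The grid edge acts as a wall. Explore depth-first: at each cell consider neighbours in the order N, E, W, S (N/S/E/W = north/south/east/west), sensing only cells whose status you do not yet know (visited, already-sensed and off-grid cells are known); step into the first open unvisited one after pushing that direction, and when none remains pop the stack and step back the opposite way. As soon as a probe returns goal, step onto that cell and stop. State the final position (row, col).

I use maze.sense passing dir=north, and get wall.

I try maze.sense passing dir=east, : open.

I run stack.push passing x=east, and get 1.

Now I run maze.move passing dir=east, giving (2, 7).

Then maze.sense passing dir=north, and see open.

I invoke stack.push passing x=north, — result: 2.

Now I run maze.move passing dir=north, → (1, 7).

Using maze.sense passing dir=north, yielding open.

Next I call stack.push passing x=north, giving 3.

Calling maze.move passing dir=north, yielding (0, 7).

Then maze.sense passing dir=west, which returns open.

Using stack.push passing x=west, → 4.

Next I call maze.move passing dir=west, : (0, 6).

I run maze.sense passing dir=west, — result: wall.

Next I call stack.pop, and see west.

Now I run maze.move passing dir=east, — result: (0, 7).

I invoke stack.pop, yielding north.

I invoke maze.move passing dir=south, → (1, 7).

I invoke stack.pop(), and get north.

I use maze.move passing dir=south, and get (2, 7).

I run maze.sense passing dir=south, giving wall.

I try stack.pop, — result: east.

I invoke maze.move passing dir=west, and observe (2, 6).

Next I call maze.sense passing dir=west, which returns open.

I use stack.push passing x=west, giving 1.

I invoke maze.move passing dir=west, giving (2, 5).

Next I call maze.sense passing dir=north, which returns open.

Calling stack.push passing x=north, which returns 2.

I try maze.move passing dir=north, → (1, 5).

I use maze.sense passing dir=west, → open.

I run stack.push passing x=west, and observe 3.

Then maze.move passing dir=west, giving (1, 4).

Calling maze.sense passing dir=north, and observe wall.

I run maze.sense passing dir=west, which returns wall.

Next I call maze.sense passing dir=south, and observe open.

Calling stack.push passing x=south, giving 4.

Now I run maze.move passing dir=south, → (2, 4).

I try maze.sense passing dir=west, and see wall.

Now I run maze.sense passing dir=south, : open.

Calling stack.push passing x=south, which returns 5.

Next I call maze.move passing dir=south, giving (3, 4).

I call maze.sense passing dir=east, yielding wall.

Calling maze.sense passing dir=west, yielding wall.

Next I call maze.sense passing dir=south, — result: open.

I try stack.push passing x=south, : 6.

Now I run maze.move passing dir=south, — result: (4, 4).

I call maze.sense passing dir=east, — result: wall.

Calling maze.sense passing dir=west, — result: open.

Using stack.push passing x=west, and observe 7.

Calling maze.move passing dir=west, : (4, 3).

I try maze.sense passing dir=west, → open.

I use stack.push passing x=west, which returns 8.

Then maze.move passing dir=west, : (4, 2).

Invoking maze.sense passing dir=north, → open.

I run stack.push passing x=north, and observe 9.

I use maze.move passing dir=north, and observe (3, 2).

Using maze.sense passing dir=north, giving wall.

I invoke maze.sense passing dir=west, : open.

I try stack.push passing x=west, → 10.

I call maze.move passing dir=west, which returns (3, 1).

Invoking maze.sense passing dir=north, → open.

I use stack.push passing x=north, which returns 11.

I run maze.move passing dir=north, → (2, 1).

Next I call maze.sense passing dir=north, — result: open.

Then stack.push passing x=north, and get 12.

I call maze.move passing dir=north, : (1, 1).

Next I call maze.sense passing dir=north, giving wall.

Invoking maze.sense passing dir=east, and observe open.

I try stack.push passing x=east, giving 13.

Calling maze.move passing dir=east, and get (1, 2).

I invoke maze.sense passing dir=north, and get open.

Using stack.push passing x=north, — result: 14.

I try maze.move passing dir=north, — result: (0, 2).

Calling maze.sense passing dir=east, and see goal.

Calling maze.move passing dir=east, and observe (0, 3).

Answer: (0, 3)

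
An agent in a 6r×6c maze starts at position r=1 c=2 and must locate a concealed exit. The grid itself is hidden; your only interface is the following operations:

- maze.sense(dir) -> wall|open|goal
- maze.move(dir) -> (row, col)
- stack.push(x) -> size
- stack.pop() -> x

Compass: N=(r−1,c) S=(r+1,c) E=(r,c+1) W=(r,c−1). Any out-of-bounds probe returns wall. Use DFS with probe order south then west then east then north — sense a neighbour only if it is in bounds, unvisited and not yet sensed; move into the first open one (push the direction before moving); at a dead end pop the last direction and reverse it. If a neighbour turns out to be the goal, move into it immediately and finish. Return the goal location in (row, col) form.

Do: sense[dir→south]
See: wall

Do: sense[dir→west]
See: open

Do: push[x→west]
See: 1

Do: move[dir→west]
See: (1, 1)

Do: sense[dir→south]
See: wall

Do: sense[dir→west]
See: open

Do: push[x→west]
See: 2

Do: move[dir→west]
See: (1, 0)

Do: sense[dir→south]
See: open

Do: push[x→south]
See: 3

Do: move[dir→south]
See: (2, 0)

Do: sense[dir→south]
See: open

Do: push[x→south]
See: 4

Do: move[dir→south]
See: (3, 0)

Do: sense[dir→south]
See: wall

Do: sense[dir→east]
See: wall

Do: pop[]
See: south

Do: move[dir→north]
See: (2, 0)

Do: pop[]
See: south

Do: move[dir→north]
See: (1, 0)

Do: sense[dir→north]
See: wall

Do: pop[]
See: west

Do: move[dir→east]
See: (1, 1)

Do: sense[dir→north]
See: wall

Do: pop[]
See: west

Do: move[dir→east]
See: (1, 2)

Do: sense[dir→east]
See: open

Do: push[x→east]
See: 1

Do: move[dir→east]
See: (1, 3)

Do: sense[dir→south]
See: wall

Do: sense[dir→east]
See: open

Do: push[x→east]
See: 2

Do: move[dir→east]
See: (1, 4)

Do: sense[dir→south]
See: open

Do: push[x→south]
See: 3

Do: move[dir→south]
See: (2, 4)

Do: sense[dir→south]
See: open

Do: push[x→south]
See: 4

Do: move[dir→south]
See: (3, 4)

Do: sense[dir→south]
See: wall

Do: sense[dir→west]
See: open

Do: push[x→west]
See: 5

Do: move[dir→west]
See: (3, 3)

Do: sense[dir→south]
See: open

Do: push[x→south]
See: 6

Do: move[dir→south]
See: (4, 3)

Do: sense[dir→south]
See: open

Do: push[x→south]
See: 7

Do: move[dir→south]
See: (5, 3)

Do: sense[dir→west]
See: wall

Do: sense[dir→east]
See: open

Do: push[x→east]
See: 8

Do: move[dir→east]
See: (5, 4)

Do: sense[dir→east]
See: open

Do: push[x→east]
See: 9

Do: move[dir→east]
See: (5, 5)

Do: sense[dir→north]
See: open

Do: push[x→north]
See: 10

Do: move[dir→north]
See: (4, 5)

Do: sense[dir→north]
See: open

Do: push[x→north]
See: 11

Do: move[dir→north]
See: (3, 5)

Do: sense[dir→north]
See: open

Do: push[x→north]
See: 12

Do: move[dir→north]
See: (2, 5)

Do: sense[dir→north]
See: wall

Do: pop[]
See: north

Do: move[dir→south]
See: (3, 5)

Do: pop[]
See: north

Do: move[dir→south]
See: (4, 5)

Do: pop[]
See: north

Do: move[dir→south]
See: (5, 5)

Do: pop[]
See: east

Do: move[dir→west]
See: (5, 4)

Do: pop[]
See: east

Do: move[dir→west]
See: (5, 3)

Do: pop[]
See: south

Do: move[dir→north]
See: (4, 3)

Do: sense[dir→west]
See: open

Do: push[x→west]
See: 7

Do: move[dir→west]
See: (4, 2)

Do: sense[dir→west]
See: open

Do: push[x→west]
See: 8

Do: move[dir→west]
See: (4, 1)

Do: sense[dir→south]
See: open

Do: push[x→south]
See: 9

Do: move[dir→south]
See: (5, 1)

Do: sense[dir→west]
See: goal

Do: move[dir→west]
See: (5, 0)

Answer: (5, 0)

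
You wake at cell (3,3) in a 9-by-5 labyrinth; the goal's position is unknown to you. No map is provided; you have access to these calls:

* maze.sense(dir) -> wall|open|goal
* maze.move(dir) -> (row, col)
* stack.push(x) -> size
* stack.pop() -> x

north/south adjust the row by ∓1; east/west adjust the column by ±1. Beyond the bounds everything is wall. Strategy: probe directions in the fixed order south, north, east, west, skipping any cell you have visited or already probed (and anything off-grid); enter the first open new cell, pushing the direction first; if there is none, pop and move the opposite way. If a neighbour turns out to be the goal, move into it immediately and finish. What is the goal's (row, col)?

CALL maze.sense[dir→south]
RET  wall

CALL maze.sense[dir→north]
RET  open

CALL stack.push[x→north]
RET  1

CALL maze.move[dir→north]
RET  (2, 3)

CALL maze.sense[dir→north]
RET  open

CALL stack.push[x→north]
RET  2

CALL maze.move[dir→north]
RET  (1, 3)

CALL maze.sense[dir→north]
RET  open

CALL stack.push[x→north]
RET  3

CALL maze.move[dir→north]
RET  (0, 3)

CALL maze.sense[dir→east]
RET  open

CALL stack.push[x→east]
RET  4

CALL maze.move[dir→east]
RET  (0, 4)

CALL maze.sense[dir→south]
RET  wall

CALL stack.pop[]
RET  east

CALL maze.move[dir→west]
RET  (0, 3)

CALL maze.sense[dir→west]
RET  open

CALL stack.push[x→west]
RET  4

CALL maze.move[dir→west]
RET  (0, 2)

CALL maze.sense[dir→south]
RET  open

CALL stack.push[x→south]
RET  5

CALL maze.move[dir→south]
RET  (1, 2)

CALL maze.sense[dir→south]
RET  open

CALL stack.push[x→south]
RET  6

CALL maze.move[dir→south]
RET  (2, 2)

CALL maze.sense[dir→south]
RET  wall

CALL maze.sense[dir→west]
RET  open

CALL stack.push[x→west]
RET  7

CALL maze.move[dir→west]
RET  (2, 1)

CALL maze.sense[dir→south]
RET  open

CALL stack.push[x→south]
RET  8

CALL maze.move[dir→south]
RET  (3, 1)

CALL maze.sense[dir→south]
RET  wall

CALL maze.sense[dir→west]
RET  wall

CALL stack.pop[]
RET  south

CALL maze.move[dir→north]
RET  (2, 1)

CALL maze.sense[dir→north]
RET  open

CALL stack.push[x→north]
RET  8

CALL maze.move[dir→north]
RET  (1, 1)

CALL maze.sense[dir→north]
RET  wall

CALL maze.sense[dir→west]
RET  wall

CALL stack.pop[]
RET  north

CALL maze.move[dir→south]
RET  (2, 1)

CALL maze.sense[dir→west]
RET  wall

CALL stack.pop[]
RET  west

CALL maze.move[dir→east]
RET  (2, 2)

CALL stack.pop[]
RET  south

CALL maze.move[dir→north]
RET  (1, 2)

CALL stack.pop[]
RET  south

CALL maze.move[dir→north]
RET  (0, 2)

CALL stack.pop[]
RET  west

CALL maze.move[dir→east]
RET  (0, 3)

CALL stack.pop[]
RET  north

CALL maze.move[dir→south]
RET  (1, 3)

CALL stack.pop[]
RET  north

CALL maze.move[dir→south]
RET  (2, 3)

CALL maze.sense[dir→east]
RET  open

CALL stack.push[x→east]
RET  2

CALL maze.move[dir→east]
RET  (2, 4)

CALL maze.sense[dir→south]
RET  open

CALL stack.push[x→south]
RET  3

CALL maze.move[dir→south]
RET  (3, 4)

CALL maze.sense[dir→south]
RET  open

CALL stack.push[x→south]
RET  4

CALL maze.move[dir→south]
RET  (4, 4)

CALL maze.sense[dir→south]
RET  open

CALL stack.push[x→south]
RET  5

CALL maze.move[dir→south]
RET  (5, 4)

CALL maze.sense[dir→south]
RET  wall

CALL maze.sense[dir→west]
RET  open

CALL stack.push[x→west]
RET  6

CALL maze.move[dir→west]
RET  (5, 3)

CALL maze.sense[dir→south]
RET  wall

CALL maze.sense[dir→west]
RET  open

CALL stack.push[x→west]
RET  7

CALL maze.move[dir→west]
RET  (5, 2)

CALL maze.sense[dir→south]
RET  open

CALL stack.push[x→south]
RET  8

CALL maze.move[dir→south]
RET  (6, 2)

CALL maze.sense[dir→south]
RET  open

CALL stack.push[x→south]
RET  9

CALL maze.move[dir→south]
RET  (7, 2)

CALL maze.sense[dir→south]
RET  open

CALL stack.push[x→south]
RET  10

CALL maze.move[dir→south]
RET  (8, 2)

CALL maze.sense[dir→east]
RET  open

CALL stack.push[x→east]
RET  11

CALL maze.move[dir→east]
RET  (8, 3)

CALL maze.sense[dir→north]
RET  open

CALL stack.push[x→north]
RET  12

CALL maze.move[dir→north]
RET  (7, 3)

CALL maze.sense[dir→east]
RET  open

CALL stack.push[x→east]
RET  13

CALL maze.move[dir→east]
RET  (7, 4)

CALL maze.sense[dir→south]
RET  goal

CALL maze.move[dir→south]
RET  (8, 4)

Answer: (8, 4)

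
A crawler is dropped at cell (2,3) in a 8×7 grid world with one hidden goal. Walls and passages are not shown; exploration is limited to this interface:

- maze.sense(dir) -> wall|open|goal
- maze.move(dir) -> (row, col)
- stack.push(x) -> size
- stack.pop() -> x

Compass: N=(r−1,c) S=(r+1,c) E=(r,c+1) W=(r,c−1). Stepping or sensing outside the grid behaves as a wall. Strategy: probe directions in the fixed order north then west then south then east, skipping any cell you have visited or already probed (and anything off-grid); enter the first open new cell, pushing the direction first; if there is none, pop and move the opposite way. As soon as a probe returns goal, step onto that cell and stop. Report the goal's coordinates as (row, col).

Do: sense[north]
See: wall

Do: sense[west]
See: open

Do: push[west]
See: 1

Do: move[west]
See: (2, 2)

Do: sense[north]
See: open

Do: push[north]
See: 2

Do: move[north]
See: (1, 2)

Do: sense[north]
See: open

Do: push[north]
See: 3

Do: move[north]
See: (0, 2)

Do: sense[west]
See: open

Do: push[west]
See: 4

Do: move[west]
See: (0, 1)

Do: sense[west]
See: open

Do: push[west]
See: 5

Do: move[west]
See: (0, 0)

Do: sense[south]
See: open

Do: push[south]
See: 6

Do: move[south]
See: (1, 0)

Do: sense[south]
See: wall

Do: sense[east]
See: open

Do: push[east]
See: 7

Do: move[east]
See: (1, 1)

Do: sense[south]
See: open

Do: push[south]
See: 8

Do: move[south]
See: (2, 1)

Do: sense[south]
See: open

Do: push[south]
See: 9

Do: move[south]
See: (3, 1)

Do: sense[west]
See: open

Do: push[west]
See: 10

Do: move[west]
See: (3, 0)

Do: sense[south]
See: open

Do: push[south]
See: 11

Do: move[south]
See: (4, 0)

Do: sense[south]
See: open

Do: push[south]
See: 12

Do: move[south]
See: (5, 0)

Do: sense[south]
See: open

Do: push[south]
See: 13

Do: move[south]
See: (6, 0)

Do: sense[south]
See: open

Do: push[south]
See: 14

Do: move[south]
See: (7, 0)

Do: sense[east]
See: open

Do: push[east]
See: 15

Do: move[east]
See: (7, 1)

Do: sense[north]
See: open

Do: push[north]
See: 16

Do: move[north]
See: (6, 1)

Do: sense[north]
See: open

Do: push[north]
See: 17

Do: move[north]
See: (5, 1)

Do: sense[north]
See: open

Do: push[north]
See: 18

Do: move[north]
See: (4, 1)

Do: sense[east]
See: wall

Do: pop[]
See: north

Do: move[south]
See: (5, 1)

Do: sense[east]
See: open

Do: push[east]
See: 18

Do: move[east]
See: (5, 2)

Do: sense[south]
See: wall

Do: sense[east]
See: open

Do: push[east]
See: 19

Do: move[east]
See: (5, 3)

Do: sense[north]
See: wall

Do: sense[south]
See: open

Do: push[south]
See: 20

Do: move[south]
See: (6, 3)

Do: sense[south]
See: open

Do: push[south]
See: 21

Do: move[south]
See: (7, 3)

Do: sense[west]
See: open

Do: push[west]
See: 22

Do: move[west]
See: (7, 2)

Do: pop[]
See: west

Do: move[east]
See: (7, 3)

Do: sense[east]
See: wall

Do: pop[]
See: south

Do: move[north]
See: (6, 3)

Do: sense[east]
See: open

Do: push[east]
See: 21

Do: move[east]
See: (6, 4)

Do: sense[north]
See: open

Do: push[north]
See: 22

Do: move[north]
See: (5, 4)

Do: sense[north]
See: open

Do: push[north]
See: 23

Do: move[north]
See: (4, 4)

Do: sense[north]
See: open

Do: push[north]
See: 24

Do: move[north]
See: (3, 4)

Do: sense[north]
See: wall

Do: sense[west]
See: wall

Do: sense[east]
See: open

Do: push[east]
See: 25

Do: move[east]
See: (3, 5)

Do: sense[north]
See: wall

Do: sense[south]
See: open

Do: push[south]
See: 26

Do: move[south]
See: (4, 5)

Do: sense[south]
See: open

Do: push[south]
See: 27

Do: move[south]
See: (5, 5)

Do: sense[south]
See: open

Do: push[south]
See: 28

Do: move[south]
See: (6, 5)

Do: sense[south]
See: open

Do: push[south]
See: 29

Do: move[south]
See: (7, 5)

Do: sense[east]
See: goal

Do: move[east]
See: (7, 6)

Answer: (7, 6)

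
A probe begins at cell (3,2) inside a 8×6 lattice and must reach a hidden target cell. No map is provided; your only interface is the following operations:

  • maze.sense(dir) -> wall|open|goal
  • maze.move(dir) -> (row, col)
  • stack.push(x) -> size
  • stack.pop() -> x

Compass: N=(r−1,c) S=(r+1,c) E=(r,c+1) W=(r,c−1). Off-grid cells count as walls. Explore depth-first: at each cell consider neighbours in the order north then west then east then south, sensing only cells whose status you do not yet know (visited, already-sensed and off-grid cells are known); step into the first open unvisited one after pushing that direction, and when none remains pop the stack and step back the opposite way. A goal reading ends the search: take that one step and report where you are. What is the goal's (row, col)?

→ maze.sense(north)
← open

→ stack.push(north)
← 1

→ maze.move(north)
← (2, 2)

→ maze.sense(north)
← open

→ stack.push(north)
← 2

→ maze.move(north)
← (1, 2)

→ maze.sense(north)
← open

→ stack.push(north)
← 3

→ maze.move(north)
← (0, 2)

→ maze.sense(west)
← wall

→ maze.sense(east)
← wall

→ stack.pop()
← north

→ maze.move(south)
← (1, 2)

→ maze.sense(west)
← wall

→ maze.sense(east)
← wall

→ stack.pop()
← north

→ maze.move(south)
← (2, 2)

→ maze.sense(west)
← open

→ stack.push(west)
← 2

→ maze.move(west)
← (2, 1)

→ maze.sense(west)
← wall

→ maze.sense(south)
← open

→ stack.push(south)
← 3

→ maze.move(south)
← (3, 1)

→ maze.sense(west)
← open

→ stack.push(west)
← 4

→ maze.move(west)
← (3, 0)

→ maze.sense(south)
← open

→ stack.push(south)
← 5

→ maze.move(south)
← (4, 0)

→ maze.sense(east)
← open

→ stack.push(east)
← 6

→ maze.move(east)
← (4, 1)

→ maze.sense(east)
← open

→ stack.push(east)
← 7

→ maze.move(east)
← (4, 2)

→ maze.sense(east)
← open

→ stack.push(east)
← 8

→ maze.move(east)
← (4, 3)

→ maze.sense(north)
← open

→ stack.push(north)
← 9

→ maze.move(north)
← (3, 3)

→ maze.sense(north)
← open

→ stack.push(north)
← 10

→ maze.move(north)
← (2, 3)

→ maze.sense(east)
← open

→ stack.push(east)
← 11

→ maze.move(east)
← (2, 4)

→ maze.sense(north)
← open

→ stack.push(north)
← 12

→ maze.move(north)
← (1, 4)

→ maze.sense(north)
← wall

→ maze.sense(east)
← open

→ stack.push(east)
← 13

→ maze.move(east)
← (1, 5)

→ maze.sense(north)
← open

→ stack.push(north)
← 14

→ maze.move(north)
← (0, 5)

→ stack.pop()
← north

→ maze.move(south)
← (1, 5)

→ maze.sense(south)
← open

→ stack.push(south)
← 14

→ maze.move(south)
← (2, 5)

→ maze.sense(south)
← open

→ stack.push(south)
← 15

→ maze.move(south)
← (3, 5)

→ maze.sense(west)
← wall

→ maze.sense(south)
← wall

→ stack.pop()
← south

→ maze.move(north)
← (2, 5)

→ stack.pop()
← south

→ maze.move(north)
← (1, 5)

→ stack.pop()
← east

→ maze.move(west)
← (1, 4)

→ stack.pop()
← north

→ maze.move(south)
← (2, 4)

→ stack.pop()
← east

→ maze.move(west)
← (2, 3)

→ stack.pop()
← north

→ maze.move(south)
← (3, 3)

→ stack.pop()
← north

→ maze.move(south)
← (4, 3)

→ maze.sense(east)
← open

→ stack.push(east)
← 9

→ maze.move(east)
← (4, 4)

→ maze.sense(south)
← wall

→ stack.pop()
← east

→ maze.move(west)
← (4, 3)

→ maze.sense(south)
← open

→ stack.push(south)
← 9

→ maze.move(south)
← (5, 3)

→ maze.sense(west)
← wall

→ maze.sense(south)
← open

→ stack.push(south)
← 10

→ maze.move(south)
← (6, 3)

→ maze.sense(west)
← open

→ stack.push(west)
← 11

→ maze.move(west)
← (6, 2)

→ maze.sense(west)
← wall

→ maze.sense(south)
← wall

→ stack.pop()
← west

→ maze.move(east)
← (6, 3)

→ maze.sense(east)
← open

→ stack.push(east)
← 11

→ maze.move(east)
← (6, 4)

→ maze.sense(east)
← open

→ stack.push(east)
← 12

→ maze.move(east)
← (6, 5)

→ maze.sense(north)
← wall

→ maze.sense(south)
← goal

→ maze.move(south)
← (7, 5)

Answer: (7, 5)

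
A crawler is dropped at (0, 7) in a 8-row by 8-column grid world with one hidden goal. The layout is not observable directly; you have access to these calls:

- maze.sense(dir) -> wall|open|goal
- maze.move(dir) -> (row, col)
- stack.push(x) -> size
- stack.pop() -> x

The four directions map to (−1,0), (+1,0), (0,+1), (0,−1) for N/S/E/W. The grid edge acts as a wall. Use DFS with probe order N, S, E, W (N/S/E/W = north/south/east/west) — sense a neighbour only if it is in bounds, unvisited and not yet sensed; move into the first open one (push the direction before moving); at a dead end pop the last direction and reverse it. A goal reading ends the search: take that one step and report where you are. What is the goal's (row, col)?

Act: maze.sense[south]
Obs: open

Act: stack.push[south]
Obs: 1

Act: maze.move[south]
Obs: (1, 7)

Act: maze.sense[south]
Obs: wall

Act: maze.sense[west]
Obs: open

Act: stack.push[west]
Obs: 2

Act: maze.move[west]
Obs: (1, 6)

Act: maze.sense[north]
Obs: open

Act: stack.push[north]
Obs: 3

Act: maze.move[north]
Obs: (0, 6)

Act: maze.sense[west]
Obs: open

Act: stack.push[west]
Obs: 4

Act: maze.move[west]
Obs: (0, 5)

Act: maze.sense[south]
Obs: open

Act: stack.push[south]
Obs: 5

Act: maze.move[south]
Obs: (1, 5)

Act: maze.sense[south]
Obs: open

Act: stack.push[south]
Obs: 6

Act: maze.move[south]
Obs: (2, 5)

Act: maze.sense[south]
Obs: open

Act: stack.push[south]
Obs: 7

Act: maze.move[south]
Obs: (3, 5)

Act: maze.sense[south]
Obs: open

Act: stack.push[south]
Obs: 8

Act: maze.move[south]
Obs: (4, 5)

Act: maze.sense[south]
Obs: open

Act: stack.push[south]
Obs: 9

Act: maze.move[south]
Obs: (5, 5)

Act: maze.sense[south]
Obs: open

Act: stack.push[south]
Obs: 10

Act: maze.move[south]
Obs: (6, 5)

Act: maze.sense[south]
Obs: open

Act: stack.push[south]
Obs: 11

Act: maze.move[south]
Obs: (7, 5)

Act: maze.sense[east]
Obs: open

Act: stack.push[east]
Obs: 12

Act: maze.move[east]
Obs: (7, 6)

Act: maze.sense[north]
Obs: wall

Act: maze.sense[east]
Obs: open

Act: stack.push[east]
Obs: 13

Act: maze.move[east]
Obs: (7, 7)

Act: maze.sense[north]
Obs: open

Act: stack.push[north]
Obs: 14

Act: maze.move[north]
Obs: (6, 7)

Act: maze.sense[north]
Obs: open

Act: stack.push[north]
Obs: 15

Act: maze.move[north]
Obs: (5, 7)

Act: maze.sense[north]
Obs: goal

Act: maze.move[north]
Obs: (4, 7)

Answer: (4, 7)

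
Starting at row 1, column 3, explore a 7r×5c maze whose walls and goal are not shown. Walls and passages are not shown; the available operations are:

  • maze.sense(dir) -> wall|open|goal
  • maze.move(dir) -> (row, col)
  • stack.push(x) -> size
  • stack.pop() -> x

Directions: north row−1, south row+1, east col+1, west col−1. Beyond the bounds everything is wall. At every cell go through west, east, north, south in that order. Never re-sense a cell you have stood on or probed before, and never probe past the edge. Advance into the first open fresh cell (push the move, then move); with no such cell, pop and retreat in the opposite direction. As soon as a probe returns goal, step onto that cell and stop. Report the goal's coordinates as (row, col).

I use sense on dir: west, — result: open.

I try push on x: west, giving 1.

I run move on dir: west, — result: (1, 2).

I invoke sense on dir: west, → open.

Using push on x: west, — result: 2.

Now I run move on dir: west, and observe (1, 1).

Then sense on dir: west, and observe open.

I call push on x: west, and see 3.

Then move on dir: west, giving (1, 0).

I try sense on dir: north, yielding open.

Now I run push on x: north, which returns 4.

Now I run move on dir: north, giving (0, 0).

I invoke sense on dir: east, and get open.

Calling push on x: east, giving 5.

Calling move on dir: east, and see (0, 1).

I use sense on dir: east, — result: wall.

I invoke pop(), and observe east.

Next I call move on dir: west, giving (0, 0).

I invoke pop(), and see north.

I run move on dir: south, → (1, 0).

Now I run sense on dir: south, and observe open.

Now I run push on x: south, and see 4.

Now I run move on dir: south, giving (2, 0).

I use sense on dir: east, and observe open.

Now I run push on x: east, → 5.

I call move on dir: east, yielding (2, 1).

I call sense on dir: east, and observe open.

Then push on x: east, : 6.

Now I run move on dir: east, yielding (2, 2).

I run sense on dir: east, and get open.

Calling push on x: east, which returns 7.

Using move on dir: east, which returns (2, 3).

Then sense on dir: east, and see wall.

Then sense on dir: south, and get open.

I call push on x: south, : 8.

Using move on dir: south, which returns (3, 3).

I call sense on dir: west, yielding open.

I call push on x: west, and observe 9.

I try move on dir: west, which returns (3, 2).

Next I call sense on dir: west, and see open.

I use push on x: west, and see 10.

Now I run move on dir: west, and see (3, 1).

I call sense on dir: west, — result: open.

Using push on x: west, : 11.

I invoke move on dir: west, which returns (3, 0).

Next I call sense on dir: south, and see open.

Then push on x: south, giving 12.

I try move on dir: south, → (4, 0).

I use sense on dir: east, which returns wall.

Then sense on dir: south, → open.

I call push on x: south, and observe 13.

I try move on dir: south, yielding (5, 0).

I call sense on dir: east, giving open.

Now I run push on x: east, and get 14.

Now I run move on dir: east, : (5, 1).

I use sense on dir: east, yielding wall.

I use sense on dir: south, — result: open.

Calling push on x: south, giving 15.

I invoke move on dir: south, and see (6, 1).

I invoke sense on dir: west, → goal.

Now I run move on dir: west, giving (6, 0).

Answer: (6, 0)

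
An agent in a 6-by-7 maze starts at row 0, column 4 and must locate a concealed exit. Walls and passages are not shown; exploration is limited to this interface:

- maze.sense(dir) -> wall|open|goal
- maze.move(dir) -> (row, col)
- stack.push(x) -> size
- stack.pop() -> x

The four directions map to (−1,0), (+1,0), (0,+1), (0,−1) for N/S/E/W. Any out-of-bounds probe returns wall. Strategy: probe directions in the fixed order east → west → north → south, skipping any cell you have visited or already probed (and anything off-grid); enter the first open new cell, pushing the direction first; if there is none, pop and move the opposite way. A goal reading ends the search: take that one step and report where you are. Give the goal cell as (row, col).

# sense(dir=east) == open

# push(x=east) == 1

# move(dir=east) == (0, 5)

# sense(dir=east) == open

# push(x=east) == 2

# move(dir=east) == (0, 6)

# sense(dir=south) == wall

# pop() == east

# move(dir=west) == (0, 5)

# sense(dir=south) == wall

# pop() == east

# move(dir=west) == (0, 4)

# sense(dir=west) == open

# push(x=west) == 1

# move(dir=west) == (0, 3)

# sense(dir=west) == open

# push(x=west) == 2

# move(dir=west) == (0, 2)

# sense(dir=west) == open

# push(x=west) == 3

# move(dir=west) == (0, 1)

# sense(dir=west) == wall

# sense(dir=south) == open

# push(x=south) == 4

# move(dir=south) == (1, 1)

# sense(dir=east) == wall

# sense(dir=west) == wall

# sense(dir=south) == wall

# pop() == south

# move(dir=north) == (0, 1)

# pop() == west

# move(dir=east) == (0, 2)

# pop() == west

# move(dir=east) == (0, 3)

# sense(dir=south) == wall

# pop() == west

# move(dir=east) == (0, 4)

# sense(dir=south) == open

# push(x=south) == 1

# move(dir=south) == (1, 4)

# sense(dir=south) == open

# push(x=south) == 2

# move(dir=south) == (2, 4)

# sense(dir=east) == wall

# sense(dir=west) == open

# push(x=west) == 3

# move(dir=west) == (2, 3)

# sense(dir=west) == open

# push(x=west) == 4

# move(dir=west) == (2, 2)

# sense(dir=south) == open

# push(x=south) == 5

# move(dir=south) == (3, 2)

# sense(dir=east) == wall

# sense(dir=west) == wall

# sense(dir=south) == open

# push(x=south) == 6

# move(dir=south) == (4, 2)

# sense(dir=east) == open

# push(x=east) == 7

# move(dir=east) == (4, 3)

# sense(dir=east) == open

# push(x=east) == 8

# move(dir=east) == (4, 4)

# sense(dir=east) == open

# push(x=east) == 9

# move(dir=east) == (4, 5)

# sense(dir=east) == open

# push(x=east) == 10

# move(dir=east) == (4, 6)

# sense(dir=north) == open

# push(x=north) == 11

# move(dir=north) == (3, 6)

# sense(dir=west) == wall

# sense(dir=north) == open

# push(x=north) == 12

# move(dir=north) == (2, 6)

# pop() == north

# move(dir=south) == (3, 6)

# pop() == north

# move(dir=south) == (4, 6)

# sense(dir=south) == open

# push(x=south) == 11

# move(dir=south) == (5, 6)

# sense(dir=west) == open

# push(x=west) == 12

# move(dir=west) == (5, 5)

# sense(dir=west) == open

# push(x=west) == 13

# move(dir=west) == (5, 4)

# sense(dir=west) == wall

# pop() == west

# move(dir=east) == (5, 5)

# pop() == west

# move(dir=east) == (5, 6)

# pop() == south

# move(dir=north) == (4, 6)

# pop() == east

# move(dir=west) == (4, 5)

# pop() == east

# move(dir=west) == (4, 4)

# sense(dir=north) == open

# push(x=north) == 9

# move(dir=north) == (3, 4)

# pop() == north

# move(dir=south) == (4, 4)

# pop() == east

# move(dir=west) == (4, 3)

# pop() == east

# move(dir=west) == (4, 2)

# sense(dir=west) == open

# push(x=west) == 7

# move(dir=west) == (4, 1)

# sense(dir=west) == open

# push(x=west) == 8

# move(dir=west) == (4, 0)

# sense(dir=north) == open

# push(x=north) == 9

# move(dir=north) == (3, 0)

# sense(dir=north) == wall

# pop() == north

# move(dir=south) == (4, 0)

# sense(dir=south) == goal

# move(dir=south) == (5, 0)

Answer: (5, 0)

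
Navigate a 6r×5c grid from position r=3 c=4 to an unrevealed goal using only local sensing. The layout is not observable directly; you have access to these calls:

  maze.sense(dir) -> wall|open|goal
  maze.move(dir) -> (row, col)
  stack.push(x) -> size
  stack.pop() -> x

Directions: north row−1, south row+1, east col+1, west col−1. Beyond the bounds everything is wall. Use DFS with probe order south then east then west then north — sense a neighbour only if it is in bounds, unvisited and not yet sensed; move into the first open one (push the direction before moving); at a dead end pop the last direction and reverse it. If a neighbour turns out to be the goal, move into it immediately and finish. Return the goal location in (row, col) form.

>> sense(dir: south)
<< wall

>> sense(dir: west)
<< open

>> push(x: west)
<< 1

>> move(dir: west)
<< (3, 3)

>> sense(dir: south)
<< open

>> push(x: south)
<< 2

>> move(dir: south)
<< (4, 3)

>> sense(dir: south)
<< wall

>> sense(dir: west)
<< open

>> push(x: west)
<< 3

>> move(dir: west)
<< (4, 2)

>> sense(dir: south)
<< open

>> push(x: south)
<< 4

>> move(dir: south)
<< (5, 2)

>> sense(dir: west)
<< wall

>> pop()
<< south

>> move(dir: north)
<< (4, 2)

>> sense(dir: west)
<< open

>> push(x: west)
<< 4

>> move(dir: west)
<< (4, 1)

>> sense(dir: west)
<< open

>> push(x: west)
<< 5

>> move(dir: west)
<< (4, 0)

>> sense(dir: south)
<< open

>> push(x: south)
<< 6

>> move(dir: south)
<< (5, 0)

>> pop()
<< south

>> move(dir: north)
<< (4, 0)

>> sense(dir: north)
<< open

>> push(x: north)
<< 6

>> move(dir: north)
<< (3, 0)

>> sense(dir: east)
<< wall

>> sense(dir: north)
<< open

>> push(x: north)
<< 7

>> move(dir: north)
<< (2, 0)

>> sense(dir: east)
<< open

>> push(x: east)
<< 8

>> move(dir: east)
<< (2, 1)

>> sense(dir: east)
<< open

>> push(x: east)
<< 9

>> move(dir: east)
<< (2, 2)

>> sense(dir: south)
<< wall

>> sense(dir: east)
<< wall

>> sense(dir: north)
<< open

>> push(x: north)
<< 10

>> move(dir: north)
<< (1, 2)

>> sense(dir: east)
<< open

>> push(x: east)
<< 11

>> move(dir: east)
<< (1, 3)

>> sense(dir: east)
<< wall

>> sense(dir: north)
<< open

>> push(x: north)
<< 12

>> move(dir: north)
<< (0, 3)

>> sense(dir: east)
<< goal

>> move(dir: east)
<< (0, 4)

Answer: (0, 4)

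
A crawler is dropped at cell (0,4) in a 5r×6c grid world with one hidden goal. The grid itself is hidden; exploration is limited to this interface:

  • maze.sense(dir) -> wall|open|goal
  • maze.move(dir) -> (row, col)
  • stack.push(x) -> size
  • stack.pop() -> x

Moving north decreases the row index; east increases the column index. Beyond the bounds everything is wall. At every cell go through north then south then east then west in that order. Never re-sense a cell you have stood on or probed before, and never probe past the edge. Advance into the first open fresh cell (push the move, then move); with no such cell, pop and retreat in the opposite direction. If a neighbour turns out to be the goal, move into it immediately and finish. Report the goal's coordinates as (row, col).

I use sense using south, → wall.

I use sense using east, : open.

Then push using east, : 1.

Calling move using east, — result: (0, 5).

I call sense using south, and see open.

I invoke push using south, : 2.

Now I run move using south, which returns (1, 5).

Then sense using south, — result: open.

I use push using south, which returns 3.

Calling move using south, and see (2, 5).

Now I run sense using south, and see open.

Now I run push using south, which returns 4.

Then move using south, and see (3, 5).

I invoke sense using south, which returns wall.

I call sense using west, and see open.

Next I call push using west, → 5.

I run move using west, and observe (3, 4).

Then sense using north, yielding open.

Next I call push using north, and get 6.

Now I run move using north, : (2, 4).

Now I run sense using west, : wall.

Then pop(), : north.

Then move using south, and see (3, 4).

I run sense using south, → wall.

I run sense using west, and see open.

Next I call push using west, and get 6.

Next I call move using west, yielding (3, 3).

Next I call sense using south, → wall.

Next I call sense using west, giving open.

Using push using west, and get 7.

Calling move using west, and observe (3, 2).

I try sense using north, and observe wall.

I run sense using south, which returns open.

Then push using south, and see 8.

Calling move using south, which returns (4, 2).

Using sense using west, yielding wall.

I try pop, and get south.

I run move using north, — result: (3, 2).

I invoke sense using west, and observe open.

I try push using west, yielding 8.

I try move using west, yielding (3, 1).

I use sense using north, which returns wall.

I invoke sense using west, and see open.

I run push using west, : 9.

I invoke move using west, giving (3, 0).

Invoking sense using north, yielding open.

I try push using north, and get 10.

Calling move using north, and observe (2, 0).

I try sense using north, and see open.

Now I run push using north, and observe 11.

Now I run move using north, → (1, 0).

Calling sense using north, and get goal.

Using move using north, and see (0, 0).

Answer: (0, 0)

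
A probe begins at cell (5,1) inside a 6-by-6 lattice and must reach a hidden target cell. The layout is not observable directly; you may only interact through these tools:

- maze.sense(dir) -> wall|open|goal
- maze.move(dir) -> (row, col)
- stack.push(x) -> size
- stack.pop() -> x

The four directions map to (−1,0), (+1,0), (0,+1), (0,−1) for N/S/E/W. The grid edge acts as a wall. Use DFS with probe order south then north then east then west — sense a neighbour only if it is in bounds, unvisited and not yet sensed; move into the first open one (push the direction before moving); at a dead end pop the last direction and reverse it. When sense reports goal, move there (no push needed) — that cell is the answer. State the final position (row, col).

I use maze.sense with north, giving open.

Next I call stack.push with north, which returns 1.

Next I call maze.move with north, — result: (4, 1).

Using maze.sense with north, yielding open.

Now I run stack.push with north, and observe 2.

Using maze.move with north, which returns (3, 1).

I run maze.sense with north, which returns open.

Invoking stack.push with north, — result: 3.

Calling maze.move with north, and observe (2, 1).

Next I call maze.sense with north, : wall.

Now I run maze.sense with east, and observe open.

Invoking stack.push with east, and see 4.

Now I run maze.move with east, yielding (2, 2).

I run maze.sense with south, : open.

I invoke stack.push with south, giving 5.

Calling maze.move with south, → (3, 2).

I run maze.sense with south, and see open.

I use stack.push with south, giving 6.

Next I call maze.move with south, and observe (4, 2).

I use maze.sense with south, yielding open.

Invoking stack.push with south, and get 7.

Invoking maze.move with south, yielding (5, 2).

Using maze.sense with east, giving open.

Invoking stack.push with east, which returns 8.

I invoke maze.move with east, which returns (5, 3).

I use maze.sense with north, yielding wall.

Now I run maze.sense with east, → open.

Next I call stack.push with east, and observe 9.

Now I run maze.move with east, — result: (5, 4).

I try maze.sense with north, — result: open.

Then stack.push with north, — result: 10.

Then maze.move with north, yielding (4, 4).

Next I call maze.sense with north, → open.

Using stack.push with north, : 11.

I invoke maze.move with north, : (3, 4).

Next I call maze.sense with north, : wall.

I use maze.sense with east, and get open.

Calling stack.push with east, and get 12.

Then maze.move with east, and observe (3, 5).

I use maze.sense with south, and observe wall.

I use maze.sense with north, which returns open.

Calling stack.push with north, and get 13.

I invoke maze.move with north, : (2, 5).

I try maze.sense with north, and see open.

Calling stack.push with north, — result: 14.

Calling maze.move with north, — result: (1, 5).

Calling maze.sense with north, and see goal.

I call maze.move with north, and observe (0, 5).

Answer: (0, 5)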